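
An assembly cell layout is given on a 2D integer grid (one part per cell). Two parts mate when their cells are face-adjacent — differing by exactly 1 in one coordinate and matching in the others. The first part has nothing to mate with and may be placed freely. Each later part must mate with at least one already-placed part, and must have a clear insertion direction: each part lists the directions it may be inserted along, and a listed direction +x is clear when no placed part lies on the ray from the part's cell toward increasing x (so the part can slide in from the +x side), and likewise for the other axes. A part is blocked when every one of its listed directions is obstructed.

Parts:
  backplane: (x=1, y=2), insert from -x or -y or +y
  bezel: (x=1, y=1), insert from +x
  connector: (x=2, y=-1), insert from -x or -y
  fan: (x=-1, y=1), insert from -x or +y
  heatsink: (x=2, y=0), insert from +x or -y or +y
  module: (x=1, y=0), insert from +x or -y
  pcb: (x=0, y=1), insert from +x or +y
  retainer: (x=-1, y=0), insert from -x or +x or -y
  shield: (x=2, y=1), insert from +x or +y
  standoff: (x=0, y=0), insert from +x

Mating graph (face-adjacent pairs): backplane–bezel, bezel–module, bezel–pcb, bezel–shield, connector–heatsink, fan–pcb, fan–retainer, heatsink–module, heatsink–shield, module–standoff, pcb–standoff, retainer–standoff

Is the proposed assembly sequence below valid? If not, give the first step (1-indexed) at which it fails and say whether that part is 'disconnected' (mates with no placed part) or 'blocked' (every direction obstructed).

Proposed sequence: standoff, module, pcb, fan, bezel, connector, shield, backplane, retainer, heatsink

Invalid at step 6 (disconnected)

1. standoff@(0, 0) [+x clear] — {standoff}
2. module@(1, 0) [+x clear] — {module, standoff}
3. pcb@(0, 1) [+x clear] — {module, pcb, standoff}
4. fan@(-1, 1) [-x clear] — {fan, module, pcb, standoff}
5. bezel@(1, 1) [+x clear] — {bezel, fan, module, pcb, standoff}
6. connector@(2, -1) — no placed neighbour ⇒ disconnected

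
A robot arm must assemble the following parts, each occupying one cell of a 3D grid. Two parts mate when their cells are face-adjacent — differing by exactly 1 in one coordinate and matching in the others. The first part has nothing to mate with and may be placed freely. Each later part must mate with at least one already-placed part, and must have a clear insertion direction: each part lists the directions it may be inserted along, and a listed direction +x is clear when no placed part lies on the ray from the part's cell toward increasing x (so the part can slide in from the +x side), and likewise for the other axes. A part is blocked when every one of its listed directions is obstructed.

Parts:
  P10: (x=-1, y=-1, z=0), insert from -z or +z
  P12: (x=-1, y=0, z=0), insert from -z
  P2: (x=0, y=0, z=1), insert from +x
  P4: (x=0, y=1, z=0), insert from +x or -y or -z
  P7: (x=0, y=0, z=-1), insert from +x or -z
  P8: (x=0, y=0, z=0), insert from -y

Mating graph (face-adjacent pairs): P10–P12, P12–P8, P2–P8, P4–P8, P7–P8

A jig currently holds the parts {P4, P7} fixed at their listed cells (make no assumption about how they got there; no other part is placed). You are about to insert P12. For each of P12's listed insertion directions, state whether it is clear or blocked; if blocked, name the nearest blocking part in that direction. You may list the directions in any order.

-z: clear

-z: ray from P12(-1, 0, 0) has no placed part ⇒ clear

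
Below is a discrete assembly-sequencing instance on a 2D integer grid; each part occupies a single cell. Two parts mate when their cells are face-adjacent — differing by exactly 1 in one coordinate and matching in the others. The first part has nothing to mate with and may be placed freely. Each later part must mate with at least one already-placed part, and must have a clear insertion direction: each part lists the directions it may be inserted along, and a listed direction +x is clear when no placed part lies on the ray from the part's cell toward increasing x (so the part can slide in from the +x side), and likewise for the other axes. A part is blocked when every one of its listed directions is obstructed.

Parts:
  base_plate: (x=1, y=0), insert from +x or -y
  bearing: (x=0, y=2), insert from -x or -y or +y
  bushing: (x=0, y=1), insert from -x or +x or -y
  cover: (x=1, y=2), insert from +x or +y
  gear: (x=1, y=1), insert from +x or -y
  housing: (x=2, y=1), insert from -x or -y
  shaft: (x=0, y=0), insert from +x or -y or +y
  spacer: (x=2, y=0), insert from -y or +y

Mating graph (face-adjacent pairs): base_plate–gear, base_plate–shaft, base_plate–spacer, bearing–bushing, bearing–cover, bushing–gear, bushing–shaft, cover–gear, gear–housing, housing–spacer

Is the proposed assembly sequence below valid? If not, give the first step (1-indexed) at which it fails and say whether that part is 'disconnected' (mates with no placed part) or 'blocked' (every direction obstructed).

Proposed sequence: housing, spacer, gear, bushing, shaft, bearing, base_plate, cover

1. housing@(2, 1) [-x clear] — {housing}
2. spacer@(2, 0) [-y clear] — {housing, spacer}
3. gear@(1, 1) [-y clear] — {gear, housing, spacer}
4. bushing@(0, 1) [-x clear] — {bushing, gear, housing, spacer}
5. shaft@(0, 0) [-y clear] — {bushing, gear, housing, shaft, spacer}
6. bearing@(0, 2) [-x clear] — {bearing, bushing, gear, housing, shaft, spacer}
7. base_plate@(1, 0) [-y clear] — {base_plate, bearing, bushing, gear, housing, shaft, spacer}
8. cover@(1, 2) [+x clear] — {base_plate, bearing, bushing, cover, gear, housing, shaft, spacer}

Valid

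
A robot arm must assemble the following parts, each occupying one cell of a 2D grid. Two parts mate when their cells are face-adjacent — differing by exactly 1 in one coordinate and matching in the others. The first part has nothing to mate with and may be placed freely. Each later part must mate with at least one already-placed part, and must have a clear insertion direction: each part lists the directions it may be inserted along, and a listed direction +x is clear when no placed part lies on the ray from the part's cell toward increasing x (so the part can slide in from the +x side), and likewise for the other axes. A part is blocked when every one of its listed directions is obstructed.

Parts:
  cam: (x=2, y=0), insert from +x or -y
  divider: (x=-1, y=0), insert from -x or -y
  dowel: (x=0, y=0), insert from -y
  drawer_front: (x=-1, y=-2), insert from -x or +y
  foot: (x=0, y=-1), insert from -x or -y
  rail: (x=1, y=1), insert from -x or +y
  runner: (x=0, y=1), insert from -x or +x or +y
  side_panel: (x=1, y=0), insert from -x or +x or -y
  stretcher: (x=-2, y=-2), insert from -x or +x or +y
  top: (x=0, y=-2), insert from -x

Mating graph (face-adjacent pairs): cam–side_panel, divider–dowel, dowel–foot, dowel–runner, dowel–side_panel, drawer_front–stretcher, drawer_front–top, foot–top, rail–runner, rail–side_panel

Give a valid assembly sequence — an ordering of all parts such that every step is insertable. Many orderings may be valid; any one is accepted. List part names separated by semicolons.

1. side_panel@(1, 0) [-x clear] — {side_panel}
2. rail@(1, 1) [-x clear] — {rail, side_panel}
3. dowel@(0, 0) [-y clear] — {dowel, rail, side_panel}
4. divider@(-1, 0) [-x clear] — {divider, dowel, rail, side_panel}
5. foot@(0, -1) [-x clear] — {divider, dowel, foot, rail, side_panel}
6. cam@(2, 0) [+x clear] — {cam, divider, dowel, foot, rail, side_panel}
7. runner@(0, 1) [-x clear] — {cam, divider, dowel, foot, rail, runner, side_panel}
8. top@(0, -2) [-x clear] — {cam, divider, dowel, foot, rail, runner, side_panel, top}
9. drawer_front@(-1, -2) [-x clear] — {cam, divider, dowel, drawer_front, foot, rail, runner, side_panel, top}
10. stretcher@(-2, -2) [-x clear] — {cam, divider, dowel, drawer_front, foot, rail, runner, side_panel, stretcher, top}

side_panel; rail; dowel; divider; foot; cam; runner; top; drawer_front; stretcher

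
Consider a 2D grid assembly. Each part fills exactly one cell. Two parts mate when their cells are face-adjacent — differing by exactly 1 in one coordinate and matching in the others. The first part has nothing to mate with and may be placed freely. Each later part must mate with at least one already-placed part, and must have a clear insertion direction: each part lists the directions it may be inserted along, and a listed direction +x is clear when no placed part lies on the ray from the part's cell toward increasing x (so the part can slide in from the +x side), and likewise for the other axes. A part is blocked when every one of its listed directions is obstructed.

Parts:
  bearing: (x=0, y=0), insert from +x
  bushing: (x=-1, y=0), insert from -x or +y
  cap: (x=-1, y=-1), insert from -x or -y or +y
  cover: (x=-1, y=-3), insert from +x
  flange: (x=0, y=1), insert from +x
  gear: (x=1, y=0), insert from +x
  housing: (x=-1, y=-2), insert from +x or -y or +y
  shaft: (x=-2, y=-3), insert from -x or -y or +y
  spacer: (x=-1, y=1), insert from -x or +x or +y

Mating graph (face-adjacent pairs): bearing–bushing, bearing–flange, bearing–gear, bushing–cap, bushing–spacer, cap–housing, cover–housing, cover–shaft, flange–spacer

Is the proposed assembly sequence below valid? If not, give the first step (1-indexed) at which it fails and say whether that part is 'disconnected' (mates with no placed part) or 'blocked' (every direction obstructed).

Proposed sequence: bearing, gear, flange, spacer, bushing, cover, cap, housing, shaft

Invalid at step 6 (disconnected)

1. bearing@(0, 0) [+x clear] — {bearing}
2. gear@(1, 0) [+x clear] — {bearing, gear}
3. flange@(0, 1) [+x clear] — {bearing, flange, gear}
4. spacer@(-1, 1) [-x clear] — {bearing, flange, gear, spacer}
5. bushing@(-1, 0) [-x clear] — {bearing, bushing, flange, gear, spacer}
6. cover@(-1, -3) — no placed neighbour ⇒ disconnected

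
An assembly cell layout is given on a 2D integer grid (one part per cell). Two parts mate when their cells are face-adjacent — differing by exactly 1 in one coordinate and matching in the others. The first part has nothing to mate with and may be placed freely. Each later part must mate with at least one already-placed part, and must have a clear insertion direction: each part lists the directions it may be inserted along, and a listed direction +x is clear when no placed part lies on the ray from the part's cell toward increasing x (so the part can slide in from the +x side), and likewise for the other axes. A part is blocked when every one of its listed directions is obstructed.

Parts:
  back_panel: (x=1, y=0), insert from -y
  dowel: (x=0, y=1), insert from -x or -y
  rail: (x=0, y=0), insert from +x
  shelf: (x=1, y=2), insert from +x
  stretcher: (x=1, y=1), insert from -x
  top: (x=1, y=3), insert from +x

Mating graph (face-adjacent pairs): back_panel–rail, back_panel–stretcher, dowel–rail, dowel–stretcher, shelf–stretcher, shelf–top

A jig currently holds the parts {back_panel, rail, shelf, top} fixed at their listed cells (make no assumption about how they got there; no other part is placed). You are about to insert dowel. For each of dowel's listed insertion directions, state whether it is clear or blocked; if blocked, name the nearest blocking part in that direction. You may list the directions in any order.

-x: ray from dowel(0, 1) has no placed part ⇒ clear
-y: nearest on ray is rail@(0, 0) ⇒ blocked

-x: clear; -y: blocked by rail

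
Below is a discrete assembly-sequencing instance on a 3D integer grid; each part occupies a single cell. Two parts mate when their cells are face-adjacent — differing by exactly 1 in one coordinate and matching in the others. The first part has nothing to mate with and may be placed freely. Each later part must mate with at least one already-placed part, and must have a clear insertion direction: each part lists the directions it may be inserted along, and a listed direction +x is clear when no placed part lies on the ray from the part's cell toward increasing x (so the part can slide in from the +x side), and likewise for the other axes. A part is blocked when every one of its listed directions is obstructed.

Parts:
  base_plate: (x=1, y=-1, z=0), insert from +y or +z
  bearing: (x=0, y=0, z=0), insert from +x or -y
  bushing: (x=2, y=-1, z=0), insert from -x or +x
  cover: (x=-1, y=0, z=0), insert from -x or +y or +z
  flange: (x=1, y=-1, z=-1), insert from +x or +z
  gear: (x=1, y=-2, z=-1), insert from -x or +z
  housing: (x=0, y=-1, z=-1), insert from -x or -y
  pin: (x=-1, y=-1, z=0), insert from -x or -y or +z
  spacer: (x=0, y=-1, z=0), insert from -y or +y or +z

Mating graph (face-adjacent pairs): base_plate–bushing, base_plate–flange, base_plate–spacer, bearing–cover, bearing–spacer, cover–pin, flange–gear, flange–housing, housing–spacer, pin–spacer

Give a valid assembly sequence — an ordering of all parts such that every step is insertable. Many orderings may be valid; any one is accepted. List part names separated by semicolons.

1. flange@(1, -1, -1) [+x clear] — {flange}
2. gear@(1, -2, -1) [-x clear] — {flange, gear}
3. housing@(0, -1, -1) [-x clear] — {flange, gear, housing}
4. spacer@(0, -1, 0) [-y clear] — {flange, gear, housing, spacer}
5. bearing@(0, 0, 0) [+x clear] — {bearing, flange, gear, housing, spacer}
6. base_plate@(1, -1, 0) [+y clear] — {base_plate, bearing, flange, gear, housing, spacer}
7. pin@(-1, -1, 0) [-x clear] — {base_plate, bearing, flange, gear, housing, pin, spacer}
8. cover@(-1, 0, 0) [-x clear] — {base_plate, bearing, cover, flange, gear, housing, pin, spacer}
9. bushing@(2, -1, 0) [+x clear] — {base_plate, bearing, bushing, cover, flange, gear, housing, pin, spacer}

flange; gear; housing; spacer; bearing; base_plate; pin; cover; bushing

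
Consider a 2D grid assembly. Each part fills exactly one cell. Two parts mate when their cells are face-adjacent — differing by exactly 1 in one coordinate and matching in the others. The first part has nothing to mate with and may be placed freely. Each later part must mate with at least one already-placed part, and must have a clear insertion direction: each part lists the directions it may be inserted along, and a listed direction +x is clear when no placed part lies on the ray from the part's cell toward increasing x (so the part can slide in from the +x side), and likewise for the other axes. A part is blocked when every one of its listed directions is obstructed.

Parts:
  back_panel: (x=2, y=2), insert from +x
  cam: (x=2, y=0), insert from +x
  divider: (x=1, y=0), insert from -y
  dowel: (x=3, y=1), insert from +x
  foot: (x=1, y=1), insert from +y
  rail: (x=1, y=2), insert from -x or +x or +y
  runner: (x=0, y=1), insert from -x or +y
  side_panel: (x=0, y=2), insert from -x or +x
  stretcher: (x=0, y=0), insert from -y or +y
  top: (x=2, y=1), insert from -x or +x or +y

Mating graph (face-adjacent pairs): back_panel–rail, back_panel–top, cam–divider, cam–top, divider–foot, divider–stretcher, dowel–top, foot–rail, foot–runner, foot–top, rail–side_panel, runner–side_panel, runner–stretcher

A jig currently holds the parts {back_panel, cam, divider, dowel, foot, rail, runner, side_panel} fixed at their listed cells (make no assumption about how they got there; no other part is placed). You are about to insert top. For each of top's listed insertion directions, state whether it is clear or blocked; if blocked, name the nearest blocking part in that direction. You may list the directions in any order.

-x: nearest on ray is foot@(1, 1) ⇒ blocked
+x: nearest on ray is dowel@(3, 1) ⇒ blocked
+y: nearest on ray is back_panel@(2, 2) ⇒ blocked

+x: blocked by dowel; +y: blocked by back_panel; -x: blocked by foot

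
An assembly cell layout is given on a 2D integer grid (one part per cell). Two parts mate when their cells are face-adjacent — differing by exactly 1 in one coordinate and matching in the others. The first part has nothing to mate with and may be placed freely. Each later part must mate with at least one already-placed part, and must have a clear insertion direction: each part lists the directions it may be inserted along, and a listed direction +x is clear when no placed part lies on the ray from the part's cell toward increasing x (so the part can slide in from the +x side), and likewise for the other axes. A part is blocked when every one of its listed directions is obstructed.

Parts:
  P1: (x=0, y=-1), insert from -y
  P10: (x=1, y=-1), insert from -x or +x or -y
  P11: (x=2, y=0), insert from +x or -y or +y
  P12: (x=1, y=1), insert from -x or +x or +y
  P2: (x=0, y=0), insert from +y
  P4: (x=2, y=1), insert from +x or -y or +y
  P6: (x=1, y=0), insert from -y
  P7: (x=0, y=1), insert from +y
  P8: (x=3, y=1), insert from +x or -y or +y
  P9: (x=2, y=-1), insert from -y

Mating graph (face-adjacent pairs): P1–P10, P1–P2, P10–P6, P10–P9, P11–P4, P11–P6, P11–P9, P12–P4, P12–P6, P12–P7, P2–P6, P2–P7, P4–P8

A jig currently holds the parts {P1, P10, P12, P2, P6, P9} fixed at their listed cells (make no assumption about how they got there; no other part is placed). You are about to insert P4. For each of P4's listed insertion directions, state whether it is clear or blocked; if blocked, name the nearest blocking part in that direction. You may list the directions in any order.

+x: clear; +y: clear; -y: blocked by P9

+x: ray from P4(2, 1) has no placed part ⇒ clear
-y: nearest on ray is P9@(2, -1) ⇒ blocked
+y: ray from P4(2, 1) has no placed part ⇒ clear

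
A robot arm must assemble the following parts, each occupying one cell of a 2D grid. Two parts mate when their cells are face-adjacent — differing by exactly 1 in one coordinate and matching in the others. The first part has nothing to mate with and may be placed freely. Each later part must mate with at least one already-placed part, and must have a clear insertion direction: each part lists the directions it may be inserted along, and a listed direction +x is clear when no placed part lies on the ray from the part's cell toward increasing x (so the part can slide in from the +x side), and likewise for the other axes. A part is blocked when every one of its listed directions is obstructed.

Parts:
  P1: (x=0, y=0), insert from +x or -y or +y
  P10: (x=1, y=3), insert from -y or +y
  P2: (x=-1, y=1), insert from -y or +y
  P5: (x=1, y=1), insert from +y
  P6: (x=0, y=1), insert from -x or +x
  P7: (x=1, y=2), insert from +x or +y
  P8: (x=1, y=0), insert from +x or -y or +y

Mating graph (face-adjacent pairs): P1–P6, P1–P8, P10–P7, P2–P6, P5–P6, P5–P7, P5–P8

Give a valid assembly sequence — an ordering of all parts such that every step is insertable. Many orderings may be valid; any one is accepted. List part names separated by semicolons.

P8; P1; P6; P2; P5; P7; P10

1. P8@(1, 0) [+x clear] — {P8}
2. P1@(0, 0) [-y clear] — {P1, P8}
3. P6@(0, 1) [-x clear] — {P1, P6, P8}
4. P2@(-1, 1) [-y clear] — {P1, P2, P6, P8}
5. P5@(1, 1) [+y clear] — {P1, P2, P5, P6, P8}
6. P7@(1, 2) [+x clear] — {P1, P2, P5, P6, P7, P8}
7. P10@(1, 3) [+y clear] — {P1, P10, P2, P5, P6, P7, P8}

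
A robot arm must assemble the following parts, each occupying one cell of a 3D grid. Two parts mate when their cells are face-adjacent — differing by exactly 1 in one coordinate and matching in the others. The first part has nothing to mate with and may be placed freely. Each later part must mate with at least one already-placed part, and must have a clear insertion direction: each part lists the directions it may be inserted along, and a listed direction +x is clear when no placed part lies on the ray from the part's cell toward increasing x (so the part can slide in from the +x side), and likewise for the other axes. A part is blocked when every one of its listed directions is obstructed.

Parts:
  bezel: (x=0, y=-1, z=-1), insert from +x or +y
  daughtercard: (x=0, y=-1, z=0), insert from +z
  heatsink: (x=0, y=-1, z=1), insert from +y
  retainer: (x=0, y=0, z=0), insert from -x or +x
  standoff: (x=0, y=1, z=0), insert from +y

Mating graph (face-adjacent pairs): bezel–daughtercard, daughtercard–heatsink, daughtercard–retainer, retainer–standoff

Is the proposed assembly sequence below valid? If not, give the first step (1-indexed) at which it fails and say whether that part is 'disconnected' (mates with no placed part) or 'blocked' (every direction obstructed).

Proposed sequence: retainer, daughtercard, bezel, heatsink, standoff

1. retainer@(0, 0, 0) [-x clear] — {retainer}
2. daughtercard@(0, -1, 0) [+z clear] — {daughtercard, retainer}
3. bezel@(0, -1, -1) [+x clear] — {bezel, daughtercard, retainer}
4. heatsink@(0, -1, 1) [+y clear] — {bezel, daughtercard, heatsink, retainer}
5. standoff@(0, 1, 0) [+y clear] — {bezel, daughtercard, heatsink, retainer, standoff}

Valid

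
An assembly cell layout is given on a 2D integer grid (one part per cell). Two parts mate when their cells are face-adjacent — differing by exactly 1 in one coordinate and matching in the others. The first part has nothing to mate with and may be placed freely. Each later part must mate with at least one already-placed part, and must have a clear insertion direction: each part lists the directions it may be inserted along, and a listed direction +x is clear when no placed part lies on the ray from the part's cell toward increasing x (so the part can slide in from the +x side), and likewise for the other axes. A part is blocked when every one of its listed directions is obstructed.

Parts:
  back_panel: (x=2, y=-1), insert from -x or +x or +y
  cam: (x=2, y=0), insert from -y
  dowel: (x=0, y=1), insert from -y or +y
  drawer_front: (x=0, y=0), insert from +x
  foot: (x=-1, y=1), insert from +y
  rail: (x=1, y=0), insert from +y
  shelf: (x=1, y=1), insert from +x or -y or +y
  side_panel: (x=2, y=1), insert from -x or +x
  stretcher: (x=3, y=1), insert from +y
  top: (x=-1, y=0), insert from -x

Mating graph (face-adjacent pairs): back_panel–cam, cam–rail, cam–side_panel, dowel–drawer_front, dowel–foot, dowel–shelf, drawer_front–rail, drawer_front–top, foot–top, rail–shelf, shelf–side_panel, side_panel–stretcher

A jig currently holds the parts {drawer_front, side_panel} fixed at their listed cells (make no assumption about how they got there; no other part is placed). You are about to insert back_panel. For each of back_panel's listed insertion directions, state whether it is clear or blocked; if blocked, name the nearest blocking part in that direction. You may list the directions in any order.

-x: ray from back_panel(2, -1) has no placed part ⇒ clear
+x: ray from back_panel(2, -1) has no placed part ⇒ clear
+y: nearest on ray is side_panel@(2, 1) ⇒ blocked

+x: clear; +y: blocked by side_panel; -x: clear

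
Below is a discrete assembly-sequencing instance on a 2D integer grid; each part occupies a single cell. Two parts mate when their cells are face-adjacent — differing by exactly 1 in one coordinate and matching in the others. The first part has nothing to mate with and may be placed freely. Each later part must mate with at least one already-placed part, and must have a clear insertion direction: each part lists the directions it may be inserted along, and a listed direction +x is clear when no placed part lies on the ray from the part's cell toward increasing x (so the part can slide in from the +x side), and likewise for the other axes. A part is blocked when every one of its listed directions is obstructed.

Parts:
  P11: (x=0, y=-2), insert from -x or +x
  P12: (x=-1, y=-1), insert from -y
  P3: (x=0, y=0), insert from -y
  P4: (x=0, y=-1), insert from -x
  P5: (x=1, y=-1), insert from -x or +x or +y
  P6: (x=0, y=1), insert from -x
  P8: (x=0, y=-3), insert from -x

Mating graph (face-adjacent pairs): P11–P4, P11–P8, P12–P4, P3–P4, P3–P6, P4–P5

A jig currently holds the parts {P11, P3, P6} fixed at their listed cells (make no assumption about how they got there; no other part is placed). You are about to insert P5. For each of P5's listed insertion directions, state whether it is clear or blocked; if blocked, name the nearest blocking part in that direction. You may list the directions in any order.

+x: clear; +y: clear; -x: clear

-x: ray from P5(1, -1) has no placed part ⇒ clear
+x: ray from P5(1, -1) has no placed part ⇒ clear
+y: ray from P5(1, -1) has no placed part ⇒ clear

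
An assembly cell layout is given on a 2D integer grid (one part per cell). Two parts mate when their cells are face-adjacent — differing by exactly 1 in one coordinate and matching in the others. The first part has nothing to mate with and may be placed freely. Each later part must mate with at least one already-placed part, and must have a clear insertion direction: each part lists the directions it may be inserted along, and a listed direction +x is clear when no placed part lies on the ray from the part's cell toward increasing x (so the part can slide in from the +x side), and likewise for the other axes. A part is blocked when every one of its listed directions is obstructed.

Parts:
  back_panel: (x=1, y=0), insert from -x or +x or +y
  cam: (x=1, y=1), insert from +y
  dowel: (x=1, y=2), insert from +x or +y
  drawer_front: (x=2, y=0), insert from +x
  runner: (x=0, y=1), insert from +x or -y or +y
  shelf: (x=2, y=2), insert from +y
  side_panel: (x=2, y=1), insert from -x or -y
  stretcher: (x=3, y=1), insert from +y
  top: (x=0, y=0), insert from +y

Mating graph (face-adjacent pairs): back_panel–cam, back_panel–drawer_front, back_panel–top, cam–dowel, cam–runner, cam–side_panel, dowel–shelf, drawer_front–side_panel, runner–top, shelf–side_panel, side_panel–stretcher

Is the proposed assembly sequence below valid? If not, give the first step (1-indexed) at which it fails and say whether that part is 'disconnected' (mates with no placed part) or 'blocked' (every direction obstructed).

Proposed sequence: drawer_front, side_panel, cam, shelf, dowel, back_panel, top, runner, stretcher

Valid

1. drawer_front@(2, 0) [+x clear] — {drawer_front}
2. side_panel@(2, 1) [-x clear] — {drawer_front, side_panel}
3. cam@(1, 1) [+y clear] — {cam, drawer_front, side_panel}
4. shelf@(2, 2) [+y clear] — {cam, drawer_front, shelf, side_panel}
5. dowel@(1, 2) [+y clear] — {cam, dowel, drawer_front, shelf, side_panel}
6. back_panel@(1, 0) [-x clear] — {back_panel, cam, dowel, drawer_front, shelf, side_panel}
7. top@(0, 0) [+y clear] — {back_panel, cam, dowel, drawer_front, shelf, side_panel, top}
8. runner@(0, 1) [+y clear] — {back_panel, cam, dowel, drawer_front, runner, shelf, side_panel, top}
9. stretcher@(3, 1) [+y clear] — {back_panel, cam, dowel, drawer_front, runner, shelf, side_panel, stretcher, top}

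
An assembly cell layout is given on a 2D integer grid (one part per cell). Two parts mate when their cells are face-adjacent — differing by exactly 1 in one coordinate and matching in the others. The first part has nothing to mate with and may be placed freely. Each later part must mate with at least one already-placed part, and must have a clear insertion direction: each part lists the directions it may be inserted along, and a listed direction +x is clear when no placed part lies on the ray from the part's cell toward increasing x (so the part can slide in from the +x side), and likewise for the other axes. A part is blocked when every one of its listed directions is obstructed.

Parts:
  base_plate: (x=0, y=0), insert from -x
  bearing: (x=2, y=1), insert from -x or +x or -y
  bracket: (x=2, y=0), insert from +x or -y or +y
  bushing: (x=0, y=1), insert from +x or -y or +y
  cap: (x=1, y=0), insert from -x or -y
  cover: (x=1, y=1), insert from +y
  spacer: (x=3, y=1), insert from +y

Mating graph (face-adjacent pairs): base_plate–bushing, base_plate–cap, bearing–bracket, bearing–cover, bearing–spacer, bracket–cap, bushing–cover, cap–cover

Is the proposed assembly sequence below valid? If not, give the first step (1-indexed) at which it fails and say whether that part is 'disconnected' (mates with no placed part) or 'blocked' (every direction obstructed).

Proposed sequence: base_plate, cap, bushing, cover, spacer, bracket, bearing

Invalid at step 5 (disconnected)

1. base_plate@(0, 0) [-x clear] — {base_plate}
2. cap@(1, 0) [-y clear] — {base_plate, cap}
3. bushing@(0, 1) [+x clear] — {base_plate, bushing, cap}
4. cover@(1, 1) [+y clear] — {base_plate, bushing, cap, cover}
5. spacer@(3, 1) — no placed neighbour ⇒ disconnected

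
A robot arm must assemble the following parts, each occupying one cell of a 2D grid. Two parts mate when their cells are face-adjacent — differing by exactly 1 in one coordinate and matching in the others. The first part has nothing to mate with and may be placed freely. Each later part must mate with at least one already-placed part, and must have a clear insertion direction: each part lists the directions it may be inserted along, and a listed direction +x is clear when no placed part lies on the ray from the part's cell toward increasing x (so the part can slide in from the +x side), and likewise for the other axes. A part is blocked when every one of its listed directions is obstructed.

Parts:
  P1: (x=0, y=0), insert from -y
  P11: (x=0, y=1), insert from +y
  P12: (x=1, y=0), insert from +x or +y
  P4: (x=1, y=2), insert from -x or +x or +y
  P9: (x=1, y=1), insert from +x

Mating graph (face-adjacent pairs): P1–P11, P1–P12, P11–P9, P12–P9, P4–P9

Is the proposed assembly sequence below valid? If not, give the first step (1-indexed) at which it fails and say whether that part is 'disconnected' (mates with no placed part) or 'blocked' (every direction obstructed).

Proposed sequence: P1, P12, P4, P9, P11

Invalid at step 3 (disconnected)

1. P1@(0, 0) [-y clear] — {P1}
2. P12@(1, 0) [+x clear] — {P1, P12}
3. P4@(1, 2) — no placed neighbour ⇒ disconnected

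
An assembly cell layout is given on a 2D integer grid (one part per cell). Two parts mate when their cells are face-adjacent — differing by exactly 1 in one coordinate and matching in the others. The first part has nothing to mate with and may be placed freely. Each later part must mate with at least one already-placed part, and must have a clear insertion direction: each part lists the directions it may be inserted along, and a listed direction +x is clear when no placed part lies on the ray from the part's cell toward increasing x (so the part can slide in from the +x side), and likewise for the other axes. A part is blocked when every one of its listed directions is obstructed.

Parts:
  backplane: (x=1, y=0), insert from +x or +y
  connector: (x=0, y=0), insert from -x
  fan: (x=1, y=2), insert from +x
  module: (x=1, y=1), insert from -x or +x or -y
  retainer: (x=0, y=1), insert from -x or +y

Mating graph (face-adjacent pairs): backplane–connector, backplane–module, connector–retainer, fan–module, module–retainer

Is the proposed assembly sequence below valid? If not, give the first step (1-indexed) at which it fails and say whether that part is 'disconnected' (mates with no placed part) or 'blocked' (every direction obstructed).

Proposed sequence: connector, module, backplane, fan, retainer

1. connector@(0, 0) [-x clear] — {connector}
2. module@(1, 1) — no placed neighbour ⇒ disconnected

Invalid at step 2 (disconnected)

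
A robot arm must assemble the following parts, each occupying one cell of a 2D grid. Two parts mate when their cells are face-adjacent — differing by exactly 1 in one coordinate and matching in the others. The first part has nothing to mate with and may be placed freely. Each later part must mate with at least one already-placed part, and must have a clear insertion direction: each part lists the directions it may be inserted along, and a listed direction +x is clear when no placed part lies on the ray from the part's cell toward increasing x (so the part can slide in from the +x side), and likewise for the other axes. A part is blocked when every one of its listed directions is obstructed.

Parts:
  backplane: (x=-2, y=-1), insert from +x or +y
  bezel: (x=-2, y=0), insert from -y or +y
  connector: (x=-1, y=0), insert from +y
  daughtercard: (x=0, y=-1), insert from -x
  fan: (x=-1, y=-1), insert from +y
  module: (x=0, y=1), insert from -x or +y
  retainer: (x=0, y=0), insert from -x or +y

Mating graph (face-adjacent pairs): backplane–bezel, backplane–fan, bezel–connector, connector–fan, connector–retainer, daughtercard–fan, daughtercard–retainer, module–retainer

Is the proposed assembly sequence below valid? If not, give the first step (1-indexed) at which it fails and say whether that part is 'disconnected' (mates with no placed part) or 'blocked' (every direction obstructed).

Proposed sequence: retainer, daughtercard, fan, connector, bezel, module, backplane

Invalid at step 7 (blocked)

1. retainer@(0, 0) [-x clear] — {retainer}
2. daughtercard@(0, -1) [-x clear] — {daughtercard, retainer}
3. fan@(-1, -1) [+y clear] — {daughtercard, fan, retainer}
4. connector@(-1, 0) [+y clear] — {connector, daughtercard, fan, retainer}
5. bezel@(-2, 0) [-y clear] — {bezel, connector, daughtercard, fan, retainer}
6. module@(0, 1) [-x clear] — {bezel, connector, daughtercard, fan, module, retainer}
7. backplane@(-2, -1) — +x/+y all obstructed ⇒ blocked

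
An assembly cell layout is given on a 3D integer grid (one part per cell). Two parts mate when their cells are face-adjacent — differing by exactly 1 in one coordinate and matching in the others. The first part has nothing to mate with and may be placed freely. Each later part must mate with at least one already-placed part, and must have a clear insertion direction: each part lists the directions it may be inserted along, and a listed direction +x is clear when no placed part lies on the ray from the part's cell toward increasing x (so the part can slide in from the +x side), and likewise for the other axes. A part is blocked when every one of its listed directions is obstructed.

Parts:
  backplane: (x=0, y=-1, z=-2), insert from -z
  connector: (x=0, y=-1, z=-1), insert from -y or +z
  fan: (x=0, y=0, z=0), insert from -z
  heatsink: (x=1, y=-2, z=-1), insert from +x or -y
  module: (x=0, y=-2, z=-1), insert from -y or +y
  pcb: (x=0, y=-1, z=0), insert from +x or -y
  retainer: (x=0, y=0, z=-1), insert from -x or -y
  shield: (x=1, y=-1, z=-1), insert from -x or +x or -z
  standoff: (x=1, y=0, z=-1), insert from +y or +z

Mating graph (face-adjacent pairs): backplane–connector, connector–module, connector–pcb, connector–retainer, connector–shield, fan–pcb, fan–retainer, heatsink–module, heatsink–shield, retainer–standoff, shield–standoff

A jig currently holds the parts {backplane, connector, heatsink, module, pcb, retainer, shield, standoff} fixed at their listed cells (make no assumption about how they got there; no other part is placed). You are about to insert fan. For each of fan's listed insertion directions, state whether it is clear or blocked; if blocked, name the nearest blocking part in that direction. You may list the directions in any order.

-z: blocked by retainer

-z: nearest on ray is retainer@(0, 0, -1) ⇒ blocked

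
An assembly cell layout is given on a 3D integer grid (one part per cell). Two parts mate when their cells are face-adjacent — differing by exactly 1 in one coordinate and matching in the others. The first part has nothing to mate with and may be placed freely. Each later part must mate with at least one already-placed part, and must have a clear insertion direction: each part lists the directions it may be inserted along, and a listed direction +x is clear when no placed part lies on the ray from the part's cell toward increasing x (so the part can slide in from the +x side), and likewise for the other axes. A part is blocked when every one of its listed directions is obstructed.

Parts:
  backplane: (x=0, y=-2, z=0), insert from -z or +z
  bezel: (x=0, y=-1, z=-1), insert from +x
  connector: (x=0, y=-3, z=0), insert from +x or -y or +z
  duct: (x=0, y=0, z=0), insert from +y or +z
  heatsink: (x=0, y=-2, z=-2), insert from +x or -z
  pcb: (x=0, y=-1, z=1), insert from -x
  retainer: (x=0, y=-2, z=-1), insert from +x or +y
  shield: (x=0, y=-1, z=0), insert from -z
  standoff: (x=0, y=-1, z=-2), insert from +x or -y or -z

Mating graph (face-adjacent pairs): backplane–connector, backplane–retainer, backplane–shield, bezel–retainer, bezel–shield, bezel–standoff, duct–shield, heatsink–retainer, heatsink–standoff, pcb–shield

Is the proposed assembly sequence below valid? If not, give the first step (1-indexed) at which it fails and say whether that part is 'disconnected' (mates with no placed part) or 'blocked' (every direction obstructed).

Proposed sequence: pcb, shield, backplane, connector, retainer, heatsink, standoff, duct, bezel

Valid

1. pcb@(0, -1, 1) [-x clear] — {pcb}
2. shield@(0, -1, 0) [-z clear] — {pcb, shield}
3. backplane@(0, -2, 0) [-z clear] — {backplane, pcb, shield}
4. connector@(0, -3, 0) [+x clear] — {backplane, connector, pcb, shield}
5. retainer@(0, -2, -1) [+x clear] — {backplane, connector, pcb, retainer, shield}
6. heatsink@(0, -2, -2) [+x clear] — {backplane, connector, heatsink, pcb, retainer, shield}
7. standoff@(0, -1, -2) [+x clear] — {backplane, connector, heatsink, pcb, retainer, shield, standoff}
8. duct@(0, 0, 0) [+y clear] — {backplane, connector, duct, heatsink, pcb, retainer, shield, standoff}
9. bezel@(0, -1, -1) [+x clear] — {backplane, bezel, connector, duct, heatsink, pcb, retainer, shield, standoff}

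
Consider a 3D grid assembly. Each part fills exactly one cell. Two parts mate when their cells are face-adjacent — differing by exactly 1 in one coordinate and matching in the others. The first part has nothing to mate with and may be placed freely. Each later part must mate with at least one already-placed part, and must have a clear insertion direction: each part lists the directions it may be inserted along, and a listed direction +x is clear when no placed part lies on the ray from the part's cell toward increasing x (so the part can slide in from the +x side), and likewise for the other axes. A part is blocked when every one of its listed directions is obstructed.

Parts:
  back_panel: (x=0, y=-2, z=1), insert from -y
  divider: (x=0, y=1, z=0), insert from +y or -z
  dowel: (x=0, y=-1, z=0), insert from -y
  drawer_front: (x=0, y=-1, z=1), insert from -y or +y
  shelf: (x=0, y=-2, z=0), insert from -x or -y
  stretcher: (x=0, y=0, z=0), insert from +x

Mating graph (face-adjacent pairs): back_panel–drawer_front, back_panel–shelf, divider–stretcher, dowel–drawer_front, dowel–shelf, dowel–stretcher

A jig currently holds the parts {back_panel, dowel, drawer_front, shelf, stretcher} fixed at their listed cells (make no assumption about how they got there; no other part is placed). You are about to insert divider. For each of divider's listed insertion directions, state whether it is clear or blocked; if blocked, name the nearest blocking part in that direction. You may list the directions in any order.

+y: clear; -z: clear

+y: ray from divider(0, 1, 0) has no placed part ⇒ clear
-z: ray from divider(0, 1, 0) has no placed part ⇒ clear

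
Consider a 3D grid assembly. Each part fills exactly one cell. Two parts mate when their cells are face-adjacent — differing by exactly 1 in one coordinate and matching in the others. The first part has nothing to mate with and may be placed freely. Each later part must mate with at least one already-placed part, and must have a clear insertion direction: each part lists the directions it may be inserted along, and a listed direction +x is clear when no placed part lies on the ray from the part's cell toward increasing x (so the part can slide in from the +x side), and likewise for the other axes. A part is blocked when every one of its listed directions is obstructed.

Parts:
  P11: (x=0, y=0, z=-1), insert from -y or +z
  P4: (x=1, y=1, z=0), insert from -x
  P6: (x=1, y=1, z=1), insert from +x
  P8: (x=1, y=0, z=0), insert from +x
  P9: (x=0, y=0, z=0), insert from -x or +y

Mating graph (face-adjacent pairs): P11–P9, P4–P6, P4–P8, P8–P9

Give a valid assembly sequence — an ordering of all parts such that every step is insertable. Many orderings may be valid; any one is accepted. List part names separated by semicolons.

P8; P9; P11; P4; P6

1. P8@(1, 0, 0) [+x clear] — {P8}
2. P9@(0, 0, 0) [-x clear] — {P8, P9}
3. P11@(0, 0, -1) [-y clear] — {P11, P8, P9}
4. P4@(1, 1, 0) [-x clear] — {P11, P4, P8, P9}
5. P6@(1, 1, 1) [+x clear] — {P11, P4, P6, P8, P9}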